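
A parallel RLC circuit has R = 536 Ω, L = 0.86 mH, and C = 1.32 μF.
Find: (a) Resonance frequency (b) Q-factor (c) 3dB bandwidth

Step 1 — Resonance: ω₀ = 1/√(LC) = 1/√(0.00086·1.32e-06) = 2.968e+04 rad/s.
Step 2 — f₀ = ω₀/(2π) = 4724 Hz.
Step 3 — Parallel Q: Q = R/(ω₀L) = 536/(2.968e+04·0.00086) = 21.
Step 4 — Bandwidth: Δω = ω₀/Q = 1413 rad/s; BW = Δω/(2π) = 224.9 Hz.

(a) f₀ = 4724 Hz  (b) Q = 21  (c) BW = 224.9 Hz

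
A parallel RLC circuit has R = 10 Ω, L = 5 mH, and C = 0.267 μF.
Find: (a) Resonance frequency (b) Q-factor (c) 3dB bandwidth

Step 1 — Resonance: ω₀ = 1/√(LC) = 1/√(0.005·2.67e-07) = 2.737e+04 rad/s.
Step 2 — f₀ = ω₀/(2π) = 4356 Hz.
Step 3 — Parallel Q: Q = R/(ω₀L) = 10/(2.737e+04·0.005) = 0.07308.
Step 4 — Bandwidth: Δω = ω₀/Q = 3.745e+05 rad/s; BW = Δω/(2π) = 5.961e+04 Hz.

(a) f₀ = 4356 Hz  (b) Q = 0.07308  (c) BW = 5.961e+04 Hz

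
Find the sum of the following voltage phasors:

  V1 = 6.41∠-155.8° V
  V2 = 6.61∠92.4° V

Step 1 — Convert each phasor to rectangular form:
  V1 = 6.41·(cos(-155.8°) + j·sin(-155.8°)) = -5.847 - j2.628 V
  V2 = 6.61·(cos(92.4°) + j·sin(92.4°)) = -0.2768 + j6.604 V
Step 2 — Sum components: V_total = -6.123 + j3.977 V.
Step 3 — Convert to polar: |V_total| = 7.301 V, ∠V_total = 147.0°.

V_total = 7.301∠147.0° V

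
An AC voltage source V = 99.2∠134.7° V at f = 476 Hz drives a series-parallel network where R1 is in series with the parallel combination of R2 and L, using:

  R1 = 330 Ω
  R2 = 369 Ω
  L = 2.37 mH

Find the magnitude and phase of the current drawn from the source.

Step 1 — Angular frequency: ω = 2π·f = 2π·476 = 2991 rad/s.
Step 2 — Component impedances:
  R1: Z = R = 330 Ω
  R2: Z = R = 369 Ω
  L: Z = jωL = j·2991·0.00237 = 0 + j7.088 Ω
Step 3 — Parallel branch: R2 || L = 1/(1/R2 + 1/L) = 0.1361 + j7.086 Ω.
Step 4 — Series with R1: Z_total = R1 + (R2 || L) = 330.1 + j7.086 Ω = 330.2∠1.2° Ω.
Step 5 — Source phasor: V = 99.2∠134.7° V = -69.78 + j70.51 V.
Step 6 — Ohm's law: I = V / Z_total = (-69.78 + j70.51) / (330.1 + j7.086) = -0.2067 + j0.218 A.
Step 7 — Convert to polar: |I| = 0.3004 A, ∠I = 133.5°.

I = 0.3004∠133.5° A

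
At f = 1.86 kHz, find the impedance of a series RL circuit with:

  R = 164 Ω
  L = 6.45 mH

Step 1 — Angular frequency: ω = 2π·f = 2π·1860 = 1.169e+04 rad/s.
Step 2 — Component impedances:
  R: Z = R = 164 Ω
  L: Z = jωL = j·1.169e+04·0.00645 = 0 + j75.38 Ω
Step 3 — Series combination: Z_total = R + L = 164 + j75.38 Ω = 180.5∠24.7° Ω.

Z = 164 + j75.38 Ω = 180.5∠24.7° Ω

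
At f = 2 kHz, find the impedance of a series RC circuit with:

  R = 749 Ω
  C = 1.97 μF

Step 1 — Angular frequency: ω = 2π·f = 2π·2000 = 1.257e+04 rad/s.
Step 2 — Component impedances:
  R: Z = R = 749 Ω
  C: Z = 1/(jωC) = -j/(ω·C) = 0 - j40.39 Ω
Step 3 — Series combination: Z_total = R + C = 749 - j40.39 Ω = 750.1∠-3.1° Ω.

Z = 749 - j40.39 Ω = 750.1∠-3.1° Ω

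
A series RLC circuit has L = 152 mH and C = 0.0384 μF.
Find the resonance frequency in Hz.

Step 1 — Resonance condition Im(Z)=0 gives ω₀ = 1/√(LC).
Step 2 — ω₀ = 1/√(0.152·3.84e-08) = 1.309e+04 rad/s.
Step 3 — f₀ = ω₀/(2π) = 2083 Hz.

f₀ = 2083 Hz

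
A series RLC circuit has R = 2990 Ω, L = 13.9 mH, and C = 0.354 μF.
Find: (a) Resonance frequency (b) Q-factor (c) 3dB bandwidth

Step 1 — Resonance condition Im(Z)=0 gives ω₀ = 1/√(LC).
Step 2 — ω₀ = 1/√(0.0139·3.54e-07) = 1.426e+04 rad/s.
Step 3 — f₀ = ω₀/(2π) = 2269 Hz.
Step 4 — Series Q: Q = ω₀L/R = 1.426e+04·0.0139/2990 = 0.06627.
Step 5 — 3dB bandwidth: Δω = ω₀/Q = 2.151e+05 rad/s; BW = Δω/(2π) = 3.424e+04 Hz.

(a) f₀ = 2269 Hz  (b) Q = 0.06627  (c) BW = 3.424e+04 Hz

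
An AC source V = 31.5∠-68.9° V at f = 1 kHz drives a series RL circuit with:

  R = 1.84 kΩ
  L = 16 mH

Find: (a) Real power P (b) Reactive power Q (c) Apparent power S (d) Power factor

Step 1 — Angular frequency: ω = 2π·f = 2π·1000 = 6283 rad/s.
Step 2 — Component impedances:
  R: Z = R = 1840 Ω
  L: Z = jωL = j·6283·0.016 = 0 + j100.5 Ω
Step 3 — Series combination: Z_total = R + L = 1840 + j100.5 Ω = 1843∠3.1° Ω.
Step 4 — Source phasor: V = 31.5∠-68.9° V = 11.34 - j29.39 V.
Step 5 — Current: I = V / Z = 0.005275 - j0.01626 A = 0.01709∠-72.0° A.
Step 6 — Complex power: S = V·I* = 0.5377 + j0.02938 VA.
Step 7 — Real power: P = Re(S) = 0.5377 W.
Step 8 — Reactive power: Q = Im(S) = 0.02938 VAR.
Step 9 — Apparent power: |S| = 0.5385 VA.
Step 10 — Power factor: PF = P/|S| = 0.9985 (lagging).

(a) P = 0.5377 W  (b) Q = 0.02938 VAR  (c) S = 0.5385 VA  (d) PF = 0.9985 (lagging)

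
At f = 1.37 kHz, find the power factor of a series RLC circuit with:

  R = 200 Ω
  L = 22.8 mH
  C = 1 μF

Step 1 — Angular frequency: ω = 2π·f = 2π·1370 = 8608 rad/s.
Step 2 — Component impedances:
  R: Z = R = 200 Ω
  L: Z = jωL = j·8608·0.0228 = 0 + j196.3 Ω
  C: Z = 1/(jωC) = -j/(ω·C) = 0 - j116.2 Ω
Step 3 — Series combination: Z_total = R + L + C = 200 + j80.09 Ω = 215.4∠21.8° Ω.
Step 4 — Power factor: PF = cos(φ) = Re(Z)/|Z| = 200/215.44 = 0.9283.
Step 5 — Type: Im(Z) = 80.09 ⇒ lagging (phase φ = 21.8°).

PF = 0.9283 (lagging, φ = 21.8°)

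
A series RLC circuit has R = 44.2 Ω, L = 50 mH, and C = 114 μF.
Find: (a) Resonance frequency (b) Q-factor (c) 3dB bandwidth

Step 1 — Resonance condition Im(Z)=0 gives ω₀ = 1/√(LC).
Step 2 — ω₀ = 1/√(0.05·0.000114) = 418.9 rad/s.
Step 3 — f₀ = ω₀/(2π) = 66.66 Hz.
Step 4 — Series Q: Q = ω₀L/R = 418.9·0.05/44.2 = 0.4738.
Step 5 — 3dB bandwidth: Δω = ω₀/Q = 884 rad/s; BW = Δω/(2π) = 140.7 Hz.

(a) f₀ = 66.66 Hz  (b) Q = 0.4738  (c) BW = 140.7 Hz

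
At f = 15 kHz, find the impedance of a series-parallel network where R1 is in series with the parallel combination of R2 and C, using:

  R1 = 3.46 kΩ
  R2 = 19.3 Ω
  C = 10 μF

Step 1 — Angular frequency: ω = 2π·f = 2π·1.5e+04 = 9.425e+04 rad/s.
Step 2 — Component impedances:
  R1: Z = R = 3460 Ω
  R2: Z = R = 19.3 Ω
  C: Z = 1/(jωC) = -j/(ω·C) = 0 - j1.061 Ω
Step 3 — Parallel branch: R2 || C = 1/(1/R2 + 1/C) = 0.05816 - j1.058 Ω.
Step 4 — Series with R1: Z_total = R1 + (R2 || C) = 3460 - j1.058 Ω = 3460∠-0.0° Ω.

Z = 3460 - j1.058 Ω = 3460∠-0.0° Ω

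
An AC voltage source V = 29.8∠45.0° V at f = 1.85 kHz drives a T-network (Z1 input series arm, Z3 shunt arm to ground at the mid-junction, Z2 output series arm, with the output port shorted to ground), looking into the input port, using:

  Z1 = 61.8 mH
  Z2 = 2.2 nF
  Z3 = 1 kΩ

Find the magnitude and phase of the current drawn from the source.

Step 1 — Angular frequency: ω = 2π·f = 2π·1850 = 1.162e+04 rad/s.
Step 2 — Component impedances:
  Z1: Z = jωL = j·1.162e+04·0.0618 = 0 + j718.4 Ω
  Z2: Z = 1/(jωC) = -j/(ω·C) = 0 - j3.91e+04 Ω
  Z3: Z = R = 1000 Ω
Step 3 — With the output port shorted to ground, the output series arm Z2 runs from the junction to ground; the shunt arm Z3 also runs from the junction to ground. They appear in parallel: Z3 || Z2 = 999.3 - j25.56 Ω.
Step 4 — Series with input arm Z1: Z_in = Z1 + (Z3 || Z2) = 999.3 + j692.8 Ω = 1216∠34.7° Ω.
Step 5 — Source phasor: V = 29.8∠45.0° V = 21.07 + j21.07 V.
Step 6 — Ohm's law: I = V / Z_total = (21.07 + j21.07) / (999.3 + j692.8) = 0.02411 + j0.004368 A.
Step 7 — Convert to polar: |I| = 0.02451 A, ∠I = 10.3°.

I = 0.02451∠10.3° A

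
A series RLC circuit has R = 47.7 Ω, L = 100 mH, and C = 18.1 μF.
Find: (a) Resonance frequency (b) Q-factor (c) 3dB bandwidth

Step 1 — Resonance: ω₀ = 1/√(LC) = 1/√(0.1·1.81e-05) = 743.3 rad/s.
Step 2 — f₀ = ω₀/(2π) = 118.3 Hz.
Step 3 — Series Q: Q = ω₀L/R = 743.3·0.1/47.7 = 1.558.
Step 4 — Bandwidth: Δω = ω₀/Q = 477 rad/s; BW = Δω/(2π) = 75.92 Hz.

(a) f₀ = 118.3 Hz  (b) Q = 1.558  (c) BW = 75.92 Hz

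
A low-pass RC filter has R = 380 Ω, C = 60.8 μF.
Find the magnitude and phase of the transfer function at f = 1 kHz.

Step 1 — Angular frequency: ω = 2π·1000 = 6283 rad/s.
Step 2 — Transfer function: H(jω) = 1/(1 + jωRC).
Step 3 — Denominator: 1 + jωRC = 1 + j·6283·380·6.08e-05 = 1 + j145.2.
Step 4 — H = 4.745e-05 - j0.006888.
Step 5 — Magnitude: |H| = 0.006888 (-43.2 dB); phase: φ = -89.6°.

|H| = 0.006888 (-43.2 dB), φ = -89.6°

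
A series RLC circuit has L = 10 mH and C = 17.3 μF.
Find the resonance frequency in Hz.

Step 1 — Resonance condition Im(Z)=0 gives ω₀ = 1/√(LC).
Step 2 — ω₀ = 1/√(0.01·1.73e-05) = 2404 rad/s.
Step 3 — f₀ = ω₀/(2π) = 382.6 Hz.

f₀ = 382.6 Hz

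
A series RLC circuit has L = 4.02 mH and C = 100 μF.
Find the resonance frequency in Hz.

Step 1 — Resonance condition Im(Z)=0 gives ω₀ = 1/√(LC).
Step 2 — ω₀ = 1/√(0.00402·0.0001) = 1577 rad/s.
Step 3 — f₀ = ω₀/(2π) = 251 Hz.

f₀ = 251 Hz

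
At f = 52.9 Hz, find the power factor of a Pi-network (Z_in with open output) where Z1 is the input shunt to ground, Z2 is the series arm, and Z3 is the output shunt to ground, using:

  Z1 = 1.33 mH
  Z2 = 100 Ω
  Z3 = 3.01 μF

Step 1 — Angular frequency: ω = 2π·f = 2π·52.9 = 332.4 rad/s.
Step 2 — Component impedances:
  Z1: Z = jωL = j·332.4·0.00133 = 0 + j0.4421 Ω
  Z2: Z = R = 100 Ω
  Z3: Z = 1/(jωC) = -j/(ω·C) = 0 - j999.5 Ω
Step 3 — With open output, the series arm Z2 and the output shunt Z3 appear in series to ground: Z2 + Z3 = 100 - j999.5 Ω.
Step 4 — Parallel with input shunt Z1: Z_in = Z1 || (Z2 + Z3) = 1.938e-05 + j0.4423 Ω = 0.4423∠90.0° Ω.
Step 5 — Power factor: PF = cos(φ) = Re(Z)/|Z| = 1.9384e-05/0.44226 = 4.383e-05.
Step 6 — Type: Im(Z) = 0.4423 ⇒ lagging (phase φ = 90.0°).

PF = 4.383e-05 (lagging, φ = 90.0°)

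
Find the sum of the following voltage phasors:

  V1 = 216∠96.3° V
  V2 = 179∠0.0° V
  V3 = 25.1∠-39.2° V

Step 1 — Convert each phasor to rectangular form:
  V1 = 216·(cos(96.3°) + j·sin(96.3°)) = -23.7 + j214.7 V
  V2 = 179·(cos(0.0°) + j·sin(0.0°)) = 179 V
  V3 = 25.1·(cos(-39.2°) + j·sin(-39.2°)) = 19.45 - j15.86 V
Step 2 — Sum components: V_total = 174.7 + j198.8 V.
Step 3 — Convert to polar: |V_total| = 264.7 V, ∠V_total = 48.7°.

V_total = 264.7∠48.7° V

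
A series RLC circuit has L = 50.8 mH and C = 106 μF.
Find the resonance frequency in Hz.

Step 1 — Resonance condition Im(Z)=0 gives ω₀ = 1/√(LC).
Step 2 — ω₀ = 1/√(0.0508·0.000106) = 430.9 rad/s.
Step 3 — f₀ = ω₀/(2π) = 68.59 Hz.

f₀ = 68.59 Hz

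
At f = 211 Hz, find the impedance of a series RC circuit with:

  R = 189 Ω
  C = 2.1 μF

Step 1 — Angular frequency: ω = 2π·f = 2π·211 = 1326 rad/s.
Step 2 — Component impedances:
  R: Z = R = 189 Ω
  C: Z = 1/(jωC) = -j/(ω·C) = 0 - j359.2 Ω
Step 3 — Series combination: Z_total = R + C = 189 - j359.2 Ω = 405.9∠-62.2° Ω.

Z = 189 - j359.2 Ω = 405.9∠-62.2° Ω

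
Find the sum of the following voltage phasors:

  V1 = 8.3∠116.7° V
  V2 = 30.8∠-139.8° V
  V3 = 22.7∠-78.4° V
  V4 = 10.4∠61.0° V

Step 1 — Convert each phasor to rectangular form:
  V1 = 8.3·(cos(116.7°) + j·sin(116.7°)) = -3.729 + j7.415 V
  V2 = 30.8·(cos(-139.8°) + j·sin(-139.8°)) = -23.52 - j19.88 V
  V3 = 22.7·(cos(-78.4°) + j·sin(-78.4°)) = 4.564 - j22.24 V
  V4 = 10.4·(cos(61.0°) + j·sin(61.0°)) = 5.042 + j9.096 V
Step 2 — Sum components: V_total = -17.65 - j25.61 V.
Step 3 — Convert to polar: |V_total| = 31.1 V, ∠V_total = -124.6°.

V_total = 31.1∠-124.6° V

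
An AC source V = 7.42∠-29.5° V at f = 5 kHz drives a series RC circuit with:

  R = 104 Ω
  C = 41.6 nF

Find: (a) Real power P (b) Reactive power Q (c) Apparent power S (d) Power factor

Step 1 — Angular frequency: ω = 2π·f = 2π·5000 = 3.142e+04 rad/s.
Step 2 — Component impedances:
  R: Z = R = 104 Ω
  C: Z = 1/(jωC) = -j/(ω·C) = 0 - j765.2 Ω
Step 3 — Series combination: Z_total = R + C = 104 - j765.2 Ω = 772.2∠-82.3° Ω.
Step 4 — Source phasor: V = 7.42∠-29.5° V = 6.458 - j3.654 V.
Step 5 — Current: I = V / Z = 0.005815 + j0.00765 A = 0.009609∠52.8° A.
Step 6 — Complex power: S = V·I* = 0.009602 - j0.07065 VA.
Step 7 — Real power: P = Re(S) = 0.009602 W.
Step 8 — Reactive power: Q = Im(S) = -0.07065 VAR.
Step 9 — Apparent power: |S| = 0.0713 VA.
Step 10 — Power factor: PF = P/|S| = 0.1347 (leading).

(a) P = 0.009602 W  (b) Q = -0.07065 VAR  (c) S = 0.0713 VA  (d) PF = 0.1347 (leading)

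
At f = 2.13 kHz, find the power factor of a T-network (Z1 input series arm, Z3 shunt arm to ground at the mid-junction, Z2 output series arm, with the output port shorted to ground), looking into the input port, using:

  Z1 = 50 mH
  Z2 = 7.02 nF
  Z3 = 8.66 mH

Step 1 — Angular frequency: ω = 2π·f = 2π·2130 = 1.338e+04 rad/s.
Step 2 — Component impedances:
  Z1: Z = jωL = j·1.338e+04·0.05 = 0 + j669.2 Ω
  Z2: Z = 1/(jωC) = -j/(ω·C) = 0 - j1.064e+04 Ω
  Z3: Z = jωL = j·1.338e+04·0.00866 = 0 + j115.9 Ω
Step 3 — With the output port shorted to ground, the output series arm Z2 runs from the junction to ground; the shunt arm Z3 also runs from the junction to ground. They appear in parallel: Z3 || Z2 = 0 + j117.2 Ω.
Step 4 — Series with input arm Z1: Z_in = Z1 + (Z3 || Z2) = 0 + j786.3 Ω = 786.3∠90.0° Ω.
Step 5 — Power factor: PF = cos(φ) = Re(Z)/|Z| = 0/786.3 = 0.
Step 6 — Type: Im(Z) = 786.3 ⇒ lagging (phase φ = 90.0°).

PF = 0 (lagging, φ = 90.0°)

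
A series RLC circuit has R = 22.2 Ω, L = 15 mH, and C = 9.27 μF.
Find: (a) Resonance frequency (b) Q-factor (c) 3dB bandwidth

Step 1 — Resonance condition Im(Z)=0 gives ω₀ = 1/√(LC).
Step 2 — ω₀ = 1/√(0.015·9.27e-06) = 2682 rad/s.
Step 3 — f₀ = ω₀/(2π) = 426.8 Hz.
Step 4 — Series Q: Q = ω₀L/R = 2682·0.015/22.2 = 1.812.
Step 5 — 3dB bandwidth: Δω = ω₀/Q = 1480 rad/s; BW = Δω/(2π) = 235.5 Hz.

(a) f₀ = 426.8 Hz  (b) Q = 1.812  (c) BW = 235.5 Hz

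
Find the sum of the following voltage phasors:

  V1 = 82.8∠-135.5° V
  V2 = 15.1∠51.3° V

Step 1 — Convert each phasor to rectangular form:
  V1 = 82.8·(cos(-135.5°) + j·sin(-135.5°)) = -59.06 - j58.04 V
  V2 = 15.1·(cos(51.3°) + j·sin(51.3°)) = 9.441 + j11.78 V
Step 2 — Sum components: V_total = -49.62 - j46.25 V.
Step 3 — Convert to polar: |V_total| = 67.83 V, ∠V_total = -137.0°.

V_total = 67.83∠-137.0° V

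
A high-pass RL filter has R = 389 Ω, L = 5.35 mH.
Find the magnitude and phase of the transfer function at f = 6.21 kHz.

Step 1 — Angular frequency: ω = 2π·6210 = 3.902e+04 rad/s.
Step 2 — Transfer function: H(jω) = jωL/(R + jωL).
Step 3 — Numerator jωL = j·208.7; denominator R + jωL = 389 + j208.7.
Step 4 — H = 0.2236 + j0.4166.
Step 5 — Magnitude: |H| = 0.4728 (-6.5 dB); phase: φ = 61.8°.

|H| = 0.4728 (-6.5 dB), φ = 61.8°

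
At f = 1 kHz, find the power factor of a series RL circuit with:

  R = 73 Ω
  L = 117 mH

Step 1 — Angular frequency: ω = 2π·f = 2π·1000 = 6283 rad/s.
Step 2 — Component impedances:
  R: Z = R = 73 Ω
  L: Z = jωL = j·6283·0.117 = 0 + j735.1 Ω
Step 3 — Series combination: Z_total = R + L = 73 + j735.1 Ω = 738.7∠84.3° Ω.
Step 4 — Power factor: PF = cos(φ) = Re(Z)/|Z| = 73/738.7 = 0.09882.
Step 5 — Type: Im(Z) = 735.1 ⇒ lagging (phase φ = 84.3°).

PF = 0.09882 (lagging, φ = 84.3°)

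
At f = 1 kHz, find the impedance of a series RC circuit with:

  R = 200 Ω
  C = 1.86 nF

Step 1 — Angular frequency: ω = 2π·f = 2π·1000 = 6283 rad/s.
Step 2 — Component impedances:
  R: Z = R = 200 Ω
  C: Z = 1/(jωC) = -j/(ω·C) = 0 - j8.557e+04 Ω
Step 3 — Series combination: Z_total = R + C = 200 - j8.557e+04 Ω = 8.557e+04∠-89.9° Ω.

Z = 200 - j8.557e+04 Ω = 8.557e+04∠-89.9° Ω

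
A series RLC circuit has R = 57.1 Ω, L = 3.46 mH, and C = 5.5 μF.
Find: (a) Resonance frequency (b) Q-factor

Step 1 — Resonance condition Im(Z)=0 gives ω₀ = 1/√(LC).
Step 2 — ω₀ = 1/√(0.00346·5.5e-06) = 7249 rad/s.
Step 3 — f₀ = ω₀/(2π) = 1154 Hz.
Step 4 — Series Q: Q = ω₀L/R = 7249·0.00346/57.1 = 0.4393.

(a) f₀ = 1154 Hz  (b) Q = 0.4393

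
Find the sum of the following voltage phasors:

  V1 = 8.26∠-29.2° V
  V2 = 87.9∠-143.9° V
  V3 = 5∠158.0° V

Step 1 — Convert each phasor to rectangular form:
  V1 = 8.26·(cos(-29.2°) + j·sin(-29.2°)) = 7.21 - j4.03 V
  V2 = 87.9·(cos(-143.9°) + j·sin(-143.9°)) = -71.02 - j51.79 V
  V3 = 5·(cos(158.0°) + j·sin(158.0°)) = -4.636 + j1.873 V
Step 2 — Sum components: V_total = -68.45 - j53.95 V.
Step 3 — Convert to polar: |V_total| = 87.15 V, ∠V_total = -141.8°.

V_total = 87.15∠-141.8° V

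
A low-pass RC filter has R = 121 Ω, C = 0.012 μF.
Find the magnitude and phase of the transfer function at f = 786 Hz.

Step 1 — Angular frequency: ω = 2π·786 = 4939 rad/s.
Step 2 — Transfer function: H(jω) = 1/(1 + jωRC).
Step 3 — Denominator: 1 + jωRC = 1 + j·4939·121·1.2e-08 = 1 + j0.007171.
Step 4 — H = 0.9999 - j0.00717.
Step 5 — Magnitude: |H| = 1 (-0.0 dB); phase: φ = -0.4°.

|H| = 1 (-0.0 dB), φ = -0.4°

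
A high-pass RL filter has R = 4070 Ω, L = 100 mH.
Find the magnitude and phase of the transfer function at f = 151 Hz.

Step 1 — Angular frequency: ω = 2π·151 = 948.8 rad/s.
Step 2 — Transfer function: H(jω) = jωL/(R + jωL).
Step 3 — Numerator jωL = j·94.88; denominator R + jωL = 4070 + j94.88.
Step 4 — H = 0.0005431 + j0.0233.
Step 5 — Magnitude: |H| = 0.0233 (-32.7 dB); phase: φ = 88.7°.

|H| = 0.0233 (-32.7 dB), φ = 88.7°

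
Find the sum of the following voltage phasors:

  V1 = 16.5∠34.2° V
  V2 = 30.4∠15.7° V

Step 1 — Convert each phasor to rectangular form:
  V1 = 16.5·(cos(34.2°) + j·sin(34.2°)) = 13.65 + j9.274 V
  V2 = 30.4·(cos(15.7°) + j·sin(15.7°)) = 29.27 + j8.226 V
Step 2 — Sum components: V_total = 42.91 + j17.5 V.
Step 3 — Convert to polar: |V_total| = 46.34 V, ∠V_total = 22.2°.

V_total = 46.34∠22.2° V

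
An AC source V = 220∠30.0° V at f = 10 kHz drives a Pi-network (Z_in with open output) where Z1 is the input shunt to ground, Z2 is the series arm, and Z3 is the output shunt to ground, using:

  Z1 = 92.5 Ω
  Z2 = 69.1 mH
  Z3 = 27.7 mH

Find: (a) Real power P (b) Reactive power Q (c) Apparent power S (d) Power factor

Step 1 — Angular frequency: ω = 2π·f = 2π·1e+04 = 6.283e+04 rad/s.
Step 2 — Component impedances:
  Z1: Z = R = 92.5 Ω
  Z2: Z = jωL = j·6.283e+04·0.0691 = 0 + j4342 Ω
  Z3: Z = jωL = j·6.283e+04·0.0277 = 0 + j1740 Ω
Step 3 — With open output, the series arm Z2 and the output shunt Z3 appear in series to ground: Z2 + Z3 = 0 + j6082 Ω.
Step 4 — Parallel with input shunt Z1: Z_in = Z1 || (Z2 + Z3) = 92.48 + j1.406 Ω = 92.49∠0.9° Ω.
Step 5 — Source phasor: V = 220∠30.0° V = 190.5 + j110 V.
Step 6 — Current: I = V / Z = 2.078 + j1.158 A = 2.379∠29.1° A.
Step 7 — Complex power: S = V·I* = 523.2 + j7.958 VA.
Step 8 — Real power: P = Re(S) = 523.2 W.
Step 9 — Reactive power: Q = Im(S) = 7.958 VAR.
Step 10 — Apparent power: |S| = 523.3 VA.
Step 11 — Power factor: PF = P/|S| = 0.9999 (lagging).

(a) P = 523.2 W  (b) Q = 7.958 VAR  (c) S = 523.3 VA  (d) PF = 0.9999 (lagging)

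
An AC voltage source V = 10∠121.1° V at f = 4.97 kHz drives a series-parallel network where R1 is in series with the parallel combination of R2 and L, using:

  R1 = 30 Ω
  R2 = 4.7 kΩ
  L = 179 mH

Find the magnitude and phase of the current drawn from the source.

Step 1 — Angular frequency: ω = 2π·f = 2π·4970 = 3.123e+04 rad/s.
Step 2 — Component impedances:
  R1: Z = R = 30 Ω
  R2: Z = R = 4700 Ω
  L: Z = jωL = j·3.123e+04·0.179 = 0 + j5590 Ω
Step 3 — Parallel branch: R2 || L = 1/(1/R2 + 1/L) = 2753 + j2315 Ω.
Step 4 — Series with R1: Z_total = R1 + (R2 || L) = 2783 + j2315 Ω = 3620∠39.8° Ω.
Step 5 — Source phasor: V = 10∠121.1° V = -5.165 + j8.563 V.
Step 6 — Ohm's law: I = V / Z_total = (-5.165 + j8.563) / (2783 + j2315) = 0.0004155 + j0.002731 A.
Step 7 — Convert to polar: |I| = 0.002762 A, ∠I = 81.3°.

I = 0.002762∠81.3° A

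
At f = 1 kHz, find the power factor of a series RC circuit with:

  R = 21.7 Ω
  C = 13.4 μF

Step 1 — Angular frequency: ω = 2π·f = 2π·1000 = 6283 rad/s.
Step 2 — Component impedances:
  R: Z = R = 21.7 Ω
  C: Z = 1/(jωC) = -j/(ω·C) = 0 - j11.88 Ω
Step 3 — Series combination: Z_total = R + C = 21.7 - j11.88 Ω = 24.74∠-28.7° Ω.
Step 4 — Power factor: PF = cos(φ) = Re(Z)/|Z| = 21.7/24.738 = 0.8772.
Step 5 — Type: Im(Z) = -11.88 ⇒ leading (phase φ = -28.7°).

PF = 0.8772 (leading, φ = -28.7°)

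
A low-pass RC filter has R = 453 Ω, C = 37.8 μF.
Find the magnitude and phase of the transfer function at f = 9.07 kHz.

Step 1 — Angular frequency: ω = 2π·9070 = 5.699e+04 rad/s.
Step 2 — Transfer function: H(jω) = 1/(1 + jωRC).
Step 3 — Denominator: 1 + jωRC = 1 + j·5.699e+04·453·3.78e-05 = 1 + j975.8.
Step 4 — H = 1.05e-06 - j0.001025.
Step 5 — Magnitude: |H| = 0.001025 (-59.8 dB); phase: φ = -89.9°.

|H| = 0.001025 (-59.8 dB), φ = -89.9°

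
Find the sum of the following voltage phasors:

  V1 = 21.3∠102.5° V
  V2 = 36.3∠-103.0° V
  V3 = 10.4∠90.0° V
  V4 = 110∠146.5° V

Step 1 — Convert each phasor to rectangular form:
  V1 = 21.3·(cos(102.5°) + j·sin(102.5°)) = -4.61 + j20.8 V
  V2 = 36.3·(cos(-103.0°) + j·sin(-103.0°)) = -8.166 - j35.37 V
  V3 = 10.4·(cos(90.0°) + j·sin(90.0°)) = 0 + j10.4 V
  V4 = 110·(cos(146.5°) + j·sin(146.5°)) = -91.73 + j60.71 V
Step 2 — Sum components: V_total = -104.5 + j56.54 V.
Step 3 — Convert to polar: |V_total| = 118.8 V, ∠V_total = 151.6°.

V_total = 118.8∠151.6° V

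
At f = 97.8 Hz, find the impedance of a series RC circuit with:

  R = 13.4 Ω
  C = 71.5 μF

Step 1 — Angular frequency: ω = 2π·f = 2π·97.8 = 614.5 rad/s.
Step 2 — Component impedances:
  R: Z = R = 13.4 Ω
  C: Z = 1/(jωC) = -j/(ω·C) = 0 - j22.76 Ω
Step 3 — Series combination: Z_total = R + C = 13.4 - j22.76 Ω = 26.41∠-59.5° Ω.

Z = 13.4 - j22.76 Ω = 26.41∠-59.5° Ω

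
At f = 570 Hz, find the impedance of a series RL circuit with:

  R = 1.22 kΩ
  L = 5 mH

Step 1 — Angular frequency: ω = 2π·f = 2π·570 = 3581 rad/s.
Step 2 — Component impedances:
  R: Z = R = 1220 Ω
  L: Z = jωL = j·3581·0.005 = 0 + j17.91 Ω
Step 3 — Series combination: Z_total = R + L = 1220 + j17.91 Ω = 1220∠0.8° Ω.

Z = 1220 + j17.91 Ω = 1220∠0.8° Ω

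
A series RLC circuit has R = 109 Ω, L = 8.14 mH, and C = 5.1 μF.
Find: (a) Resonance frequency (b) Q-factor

Step 1 — Resonance condition Im(Z)=0 gives ω₀ = 1/√(LC).
Step 2 — ω₀ = 1/√(0.00814·5.1e-06) = 4908 rad/s.
Step 3 — f₀ = ω₀/(2π) = 781.1 Hz.
Step 4 — Series Q: Q = ω₀L/R = 4908·0.00814/109 = 0.3665.

(a) f₀ = 781.1 Hz  (b) Q = 0.3665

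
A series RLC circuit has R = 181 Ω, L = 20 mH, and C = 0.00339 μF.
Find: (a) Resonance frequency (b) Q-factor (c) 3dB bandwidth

Step 1 — Resonance: ω₀ = 1/√(LC) = 1/√(0.02·3.39e-09) = 1.214e+05 rad/s.
Step 2 — f₀ = ω₀/(2π) = 1.933e+04 Hz.
Step 3 — Series Q: Q = ω₀L/R = 1.214e+05·0.02/181 = 13.42.
Step 4 — Bandwidth: Δω = ω₀/Q = 9050 rad/s; BW = Δω/(2π) = 1440 Hz.

(a) f₀ = 1.933e+04 Hz  (b) Q = 13.42  (c) BW = 1440 Hz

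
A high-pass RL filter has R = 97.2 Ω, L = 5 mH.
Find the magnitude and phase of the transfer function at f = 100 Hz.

Step 1 — Angular frequency: ω = 2π·100 = 628.3 rad/s.
Step 2 — Transfer function: H(jω) = jωL/(R + jωL).
Step 3 — Numerator jωL = j·3.142; denominator R + jωL = 97.2 + j3.142.
Step 4 — H = 0.001044 + j0.03229.
Step 5 — Magnitude: |H| = 0.0323 (-29.8 dB); phase: φ = 88.1°.

|H| = 0.0323 (-29.8 dB), φ = 88.1°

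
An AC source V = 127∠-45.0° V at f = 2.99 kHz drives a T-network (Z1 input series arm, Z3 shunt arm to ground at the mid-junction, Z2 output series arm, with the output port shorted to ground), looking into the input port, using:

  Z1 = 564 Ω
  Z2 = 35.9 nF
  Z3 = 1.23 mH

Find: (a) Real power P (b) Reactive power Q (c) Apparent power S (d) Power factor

Step 1 — Angular frequency: ω = 2π·f = 2π·2990 = 1.879e+04 rad/s.
Step 2 — Component impedances:
  Z1: Z = R = 564 Ω
  Z2: Z = 1/(jωC) = -j/(ω·C) = 0 - j1483 Ω
  Z3: Z = jωL = j·1.879e+04·0.00123 = 0 + j23.11 Ω
Step 3 — With the output port shorted to ground, the output series arm Z2 runs from the junction to ground; the shunt arm Z3 also runs from the junction to ground. They appear in parallel: Z3 || Z2 = 0 + j23.47 Ω.
Step 4 — Series with input arm Z1: Z_in = Z1 + (Z3 || Z2) = 564 + j23.47 Ω = 564.5∠2.4° Ω.
Step 5 — Source phasor: V = 127∠-45.0° V = 89.8 - j89.8 V.
Step 6 — Current: I = V / Z = 0.1523 - j0.1656 A = 0.225∠-47.4° A.
Step 7 — Complex power: S = V·I* = 28.55 + j1.188 VA.
Step 8 — Real power: P = Re(S) = 28.55 W.
Step 9 — Reactive power: Q = Im(S) = 1.188 VAR.
Step 10 — Apparent power: |S| = 28.57 VA.
Step 11 — Power factor: PF = P/|S| = 0.9991 (lagging).

(a) P = 28.55 W  (b) Q = 1.188 VAR  (c) S = 28.57 VA  (d) PF = 0.9991 (lagging)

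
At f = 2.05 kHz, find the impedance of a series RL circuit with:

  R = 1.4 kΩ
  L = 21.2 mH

Step 1 — Angular frequency: ω = 2π·f = 2π·2050 = 1.288e+04 rad/s.
Step 2 — Component impedances:
  R: Z = R = 1400 Ω
  L: Z = jωL = j·1.288e+04·0.0212 = 0 + j273.1 Ω
Step 3 — Series combination: Z_total = R + L = 1400 + j273.1 Ω = 1426∠11.0° Ω.

Z = 1400 + j273.1 Ω = 1426∠11.0° Ω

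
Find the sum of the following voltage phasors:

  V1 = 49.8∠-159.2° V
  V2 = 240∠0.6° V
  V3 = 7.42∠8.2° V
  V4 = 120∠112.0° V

Step 1 — Convert each phasor to rectangular form:
  V1 = 49.8·(cos(-159.2°) + j·sin(-159.2°)) = -46.55 - j17.68 V
  V2 = 240·(cos(0.6°) + j·sin(0.6°)) = 240 + j2.513 V
  V3 = 7.42·(cos(8.2°) + j·sin(8.2°)) = 7.344 + j1.058 V
  V4 = 120·(cos(112.0°) + j·sin(112.0°)) = -44.95 + j111.3 V
Step 2 — Sum components: V_total = 155.8 + j97.15 V.
Step 3 — Convert to polar: |V_total| = 183.6 V, ∠V_total = 31.9°.

V_total = 183.6∠31.9° V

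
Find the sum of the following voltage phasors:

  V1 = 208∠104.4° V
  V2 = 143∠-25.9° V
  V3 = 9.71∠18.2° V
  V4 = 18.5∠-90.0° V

Step 1 — Convert each phasor to rectangular form:
  V1 = 208·(cos(104.4°) + j·sin(104.4°)) = -51.73 + j201.5 V
  V2 = 143·(cos(-25.9°) + j·sin(-25.9°)) = 128.6 - j62.46 V
  V3 = 9.71·(cos(18.2°) + j·sin(18.2°)) = 9.224 + j3.033 V
  V4 = 18.5·(cos(-90.0°) + j·sin(-90.0°)) = 0 - j18.5 V
Step 2 — Sum components: V_total = 86.13 + j123.5 V.
Step 3 — Convert to polar: |V_total| = 150.6 V, ∠V_total = 55.1°.

V_total = 150.6∠55.1° V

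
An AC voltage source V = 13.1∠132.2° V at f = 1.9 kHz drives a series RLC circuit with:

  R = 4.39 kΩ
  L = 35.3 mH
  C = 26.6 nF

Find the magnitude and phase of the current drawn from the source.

Step 1 — Angular frequency: ω = 2π·f = 2π·1900 = 1.194e+04 rad/s.
Step 2 — Component impedances:
  R: Z = R = 4390 Ω
  L: Z = jωL = j·1.194e+04·0.0353 = 0 + j421.4 Ω
  C: Z = 1/(jωC) = -j/(ω·C) = 0 - j3149 Ω
Step 3 — Series combination: Z_total = R + L + C = 4390 - j2728 Ω = 5168∠-31.9° Ω.
Step 4 — Source phasor: V = 13.1∠132.2° V = -8.8 + j9.705 V.
Step 5 — Ohm's law: I = V / Z_total = (-8.8 + j9.705) / (4390 - j2728) = -0.002437 + j0.0006963 A.
Step 6 — Convert to polar: |I| = 0.002535 A, ∠I = 164.1°.

I = 0.002535∠164.1° A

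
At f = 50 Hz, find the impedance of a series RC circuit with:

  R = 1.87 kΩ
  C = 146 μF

Step 1 — Angular frequency: ω = 2π·f = 2π·50 = 314.2 rad/s.
Step 2 — Component impedances:
  R: Z = R = 1870 Ω
  C: Z = 1/(jωC) = -j/(ω·C) = 0 - j21.8 Ω
Step 3 — Series combination: Z_total = R + C = 1870 - j21.8 Ω = 1870∠-0.7° Ω.

Z = 1870 - j21.8 Ω = 1870∠-0.7° Ω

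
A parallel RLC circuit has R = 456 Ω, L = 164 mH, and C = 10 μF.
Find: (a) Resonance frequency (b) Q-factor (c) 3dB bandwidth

Step 1 — Resonance: ω₀ = 1/√(LC) = 1/√(0.164·1e-05) = 780.9 rad/s.
Step 2 — f₀ = ω₀/(2π) = 124.3 Hz.
Step 3 — Parallel Q: Q = R/(ω₀L) = 456/(780.9·0.164) = 3.561.
Step 4 — Bandwidth: Δω = ω₀/Q = 219.3 rad/s; BW = Δω/(2π) = 34.9 Hz.

(a) f₀ = 124.3 Hz  (b) Q = 3.561  (c) BW = 34.9 Hz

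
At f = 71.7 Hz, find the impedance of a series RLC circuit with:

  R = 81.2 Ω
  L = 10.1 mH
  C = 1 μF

Step 1 — Angular frequency: ω = 2π·f = 2π·71.7 = 450.5 rad/s.
Step 2 — Component impedances:
  R: Z = R = 81.2 Ω
  L: Z = jωL = j·450.5·0.0101 = 0 + j4.55 Ω
  C: Z = 1/(jωC) = -j/(ω·C) = 0 - j2220 Ω
Step 3 — Series combination: Z_total = R + L + C = 81.2 - j2215 Ω = 2217∠-87.9° Ω.

Z = 81.2 - j2215 Ω = 2217∠-87.9° Ω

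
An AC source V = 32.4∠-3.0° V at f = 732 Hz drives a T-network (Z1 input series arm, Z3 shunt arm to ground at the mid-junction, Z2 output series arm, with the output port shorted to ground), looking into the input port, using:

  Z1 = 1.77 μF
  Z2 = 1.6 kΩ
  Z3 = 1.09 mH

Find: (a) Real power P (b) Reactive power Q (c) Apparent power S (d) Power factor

Step 1 — Angular frequency: ω = 2π·f = 2π·732 = 4599 rad/s.
Step 2 — Component impedances:
  Z1: Z = 1/(jωC) = -j/(ω·C) = 0 - j122.8 Ω
  Z2: Z = R = 1600 Ω
  Z3: Z = jωL = j·4599·0.00109 = 0 + j5.013 Ω
Step 3 — With the output port shorted to ground, the output series arm Z2 runs from the junction to ground; the shunt arm Z3 also runs from the junction to ground. They appear in parallel: Z3 || Z2 = 0.01571 + j5.013 Ω.
Step 4 — Series with input arm Z1: Z_in = Z1 + (Z3 || Z2) = 0.01571 - j117.8 Ω = 117.8∠-90.0° Ω.
Step 5 — Source phasor: V = 32.4∠-3.0° V = 32.36 - j1.696 V.
Step 6 — Current: I = V / Z = 0.01443 + j0.2746 A = 0.275∠87.0° A.
Step 7 — Complex power: S = V·I* = 0.001188 - j8.909 VA.
Step 8 — Real power: P = Re(S) = 0.001188 W.
Step 9 — Reactive power: Q = Im(S) = -8.909 VAR.
Step 10 — Apparent power: |S| = 8.909 VA.
Step 11 — Power factor: PF = P/|S| = 0.0001333 (leading).

(a) P = 0.001188 W  (b) Q = -8.909 VAR  (c) S = 8.909 VA  (d) PF = 0.0001333 (leading)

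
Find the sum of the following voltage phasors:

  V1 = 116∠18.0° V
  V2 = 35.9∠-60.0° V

Step 1 — Convert each phasor to rectangular form:
  V1 = 116·(cos(18.0°) + j·sin(18.0°)) = 110.3 + j35.85 V
  V2 = 35.9·(cos(-60.0°) + j·sin(-60.0°)) = 17.95 - j31.09 V
Step 2 — Sum components: V_total = 128.3 + j4.756 V.
Step 3 — Convert to polar: |V_total| = 128.4 V, ∠V_total = 2.1°.

V_total = 128.4∠2.1° V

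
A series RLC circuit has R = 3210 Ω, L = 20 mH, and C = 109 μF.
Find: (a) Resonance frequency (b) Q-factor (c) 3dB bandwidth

Step 1 — Resonance: ω₀ = 1/√(LC) = 1/√(0.02·0.000109) = 677.3 rad/s.
Step 2 — f₀ = ω₀/(2π) = 107.8 Hz.
Step 3 — Series Q: Q = ω₀L/R = 677.3·0.02/3210 = 0.00422.
Step 4 — Bandwidth: Δω = ω₀/Q = 1.605e+05 rad/s; BW = Δω/(2π) = 2.554e+04 Hz.

(a) f₀ = 107.8 Hz  (b) Q = 0.00422  (c) BW = 2.554e+04 Hz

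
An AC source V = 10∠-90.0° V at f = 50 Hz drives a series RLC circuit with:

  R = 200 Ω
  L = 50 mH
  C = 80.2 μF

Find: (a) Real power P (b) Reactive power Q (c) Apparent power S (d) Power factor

Step 1 — Angular frequency: ω = 2π·f = 2π·50 = 314.2 rad/s.
Step 2 — Component impedances:
  R: Z = R = 200 Ω
  L: Z = jωL = j·314.2·0.05 = 0 + j15.71 Ω
  C: Z = 1/(jωC) = -j/(ω·C) = 0 - j39.69 Ω
Step 3 — Series combination: Z_total = R + L + C = 200 - j23.98 Ω = 201.4∠-6.8° Ω.
Step 4 — Source phasor: V = 10∠-90.0° V = 0 - j10 V.
Step 5 — Current: I = V / Z = 0.00591 - j0.04929 A = 0.04964∠-83.2° A.
Step 6 — Complex power: S = V·I* = 0.4929 - j0.0591 VA.
Step 7 — Real power: P = Re(S) = 0.4929 W.
Step 8 — Reactive power: Q = Im(S) = -0.0591 VAR.
Step 9 — Apparent power: |S| = 0.4964 VA.
Step 10 — Power factor: PF = P/|S| = 0.9929 (leading).

(a) P = 0.4929 W  (b) Q = -0.0591 VAR  (c) S = 0.4964 VA  (d) PF = 0.9929 (leading)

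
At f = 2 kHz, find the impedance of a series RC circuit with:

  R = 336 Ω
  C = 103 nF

Step 1 — Angular frequency: ω = 2π·f = 2π·2000 = 1.257e+04 rad/s.
Step 2 — Component impedances:
  R: Z = R = 336 Ω
  C: Z = 1/(jωC) = -j/(ω·C) = 0 - j772.6 Ω
Step 3 — Series combination: Z_total = R + C = 336 - j772.6 Ω = 842.5∠-66.5° Ω.

Z = 336 - j772.6 Ω = 842.5∠-66.5° Ω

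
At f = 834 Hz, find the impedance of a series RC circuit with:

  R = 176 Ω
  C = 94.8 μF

Step 1 — Angular frequency: ω = 2π·f = 2π·834 = 5240 rad/s.
Step 2 — Component impedances:
  R: Z = R = 176 Ω
  C: Z = 1/(jωC) = -j/(ω·C) = 0 - j2.013 Ω
Step 3 — Series combination: Z_total = R + C = 176 - j2.013 Ω = 176∠-0.7° Ω.

Z = 176 - j2.013 Ω = 176∠-0.7° Ω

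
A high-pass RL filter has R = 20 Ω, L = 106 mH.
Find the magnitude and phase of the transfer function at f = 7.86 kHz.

Step 1 — Angular frequency: ω = 2π·7860 = 4.939e+04 rad/s.
Step 2 — Transfer function: H(jω) = jωL/(R + jωL).
Step 3 — Numerator jωL = j·5235; denominator R + jωL = 20 + j5235.
Step 4 — H = 1 + j0.00382.
Step 5 — Magnitude: |H| = 1 (-0.0 dB); phase: φ = 0.2°.

|H| = 1 (-0.0 dB), φ = 0.2°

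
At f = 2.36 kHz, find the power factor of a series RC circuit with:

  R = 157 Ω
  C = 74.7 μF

Step 1 — Angular frequency: ω = 2π·f = 2π·2360 = 1.483e+04 rad/s.
Step 2 — Component impedances:
  R: Z = R = 157 Ω
  C: Z = 1/(jωC) = -j/(ω·C) = 0 - j0.9028 Ω
Step 3 — Series combination: Z_total = R + C = 157 - j0.9028 Ω = 157∠-0.3° Ω.
Step 4 — Power factor: PF = cos(φ) = Re(Z)/|Z| = 157/157 = 1.
Step 5 — Type: Im(Z) = -0.9028 ⇒ leading (phase φ = -0.3°).

PF = 1 (leading, φ = -0.3°)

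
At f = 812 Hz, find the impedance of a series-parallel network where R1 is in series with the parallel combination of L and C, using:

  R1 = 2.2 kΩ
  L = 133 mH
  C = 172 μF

Step 1 — Angular frequency: ω = 2π·f = 2π·812 = 5102 rad/s.
Step 2 — Component impedances:
  R1: Z = R = 2200 Ω
  L: Z = jωL = j·5102·0.133 = 0 + j678.6 Ω
  C: Z = 1/(jωC) = -j/(ω·C) = 0 - j1.14 Ω
Step 3 — Parallel branch: L || C = 1/(1/L + 1/C) = 0 - j1.141 Ω.
Step 4 — Series with R1: Z_total = R1 + (L || C) = 2200 - j1.141 Ω = 2200∠-0.0° Ω.

Z = 2200 - j1.141 Ω = 2200∠-0.0° Ω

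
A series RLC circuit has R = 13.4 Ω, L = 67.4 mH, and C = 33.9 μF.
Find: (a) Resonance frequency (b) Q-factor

Step 1 — Resonance condition Im(Z)=0 gives ω₀ = 1/√(LC).
Step 2 — ω₀ = 1/√(0.0674·3.39e-05) = 661.6 rad/s.
Step 3 — f₀ = ω₀/(2π) = 105.3 Hz.
Step 4 — Series Q: Q = ω₀L/R = 661.6·0.0674/13.4 = 3.328.

(a) f₀ = 105.3 Hz  (b) Q = 3.328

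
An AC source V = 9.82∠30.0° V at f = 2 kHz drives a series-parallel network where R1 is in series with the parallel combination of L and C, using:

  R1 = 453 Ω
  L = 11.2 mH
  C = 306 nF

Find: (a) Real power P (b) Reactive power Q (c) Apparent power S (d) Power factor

Step 1 — Angular frequency: ω = 2π·f = 2π·2000 = 1.257e+04 rad/s.
Step 2 — Component impedances:
  R1: Z = R = 453 Ω
  L: Z = jωL = j·1.257e+04·0.0112 = 0 + j140.7 Ω
  C: Z = 1/(jωC) = -j/(ω·C) = 0 - j260.1 Ω
Step 3 — Parallel branch: L || C = 1/(1/L + 1/C) = 0 + j306.8 Ω.
Step 4 — Series with R1: Z_total = R1 + (L || C) = 453 + j306.8 Ω = 547.1∠34.1° Ω.
Step 5 — Source phasor: V = 9.82∠30.0° V = 8.504 + j4.91 V.
Step 6 — Current: I = V / Z = 0.0179 - j0.001285 A = 0.01795∠-4.1° A.
Step 7 — Complex power: S = V·I* = 0.1459 + j0.09883 VA.
Step 8 — Real power: P = Re(S) = 0.1459 W.
Step 9 — Reactive power: Q = Im(S) = 0.09883 VAR.
Step 10 — Apparent power: |S| = 0.1763 VA.
Step 11 — Power factor: PF = P/|S| = 0.828 (lagging).

(a) P = 0.1459 W  (b) Q = 0.09883 VAR  (c) S = 0.1763 VA  (d) PF = 0.828 (lagging)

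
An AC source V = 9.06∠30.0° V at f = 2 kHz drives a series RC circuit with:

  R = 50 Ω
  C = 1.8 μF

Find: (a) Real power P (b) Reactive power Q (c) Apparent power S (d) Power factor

Step 1 — Angular frequency: ω = 2π·f = 2π·2000 = 1.257e+04 rad/s.
Step 2 — Component impedances:
  R: Z = R = 50 Ω
  C: Z = 1/(jωC) = -j/(ω·C) = 0 - j44.21 Ω
Step 3 — Series combination: Z_total = R + C = 50 - j44.21 Ω = 66.74∠-41.5° Ω.
Step 4 — Source phasor: V = 9.06∠30.0° V = 7.846 + j4.53 V.
Step 5 — Current: I = V / Z = 0.04311 + j0.1287 A = 0.1357∠71.5° A.
Step 6 — Complex power: S = V·I* = 0.9214 - j0.8147 VA.
Step 7 — Real power: P = Re(S) = 0.9214 W.
Step 8 — Reactive power: Q = Im(S) = -0.8147 VAR.
Step 9 — Apparent power: |S| = 1.23 VA.
Step 10 — Power factor: PF = P/|S| = 0.7492 (leading).

(a) P = 0.9214 W  (b) Q = -0.8147 VAR  (c) S = 1.23 VA  (d) PF = 0.7492 (leading)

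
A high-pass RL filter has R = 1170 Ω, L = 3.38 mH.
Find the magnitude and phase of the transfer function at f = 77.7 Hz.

Step 1 — Angular frequency: ω = 2π·77.7 = 488.2 rad/s.
Step 2 — Transfer function: H(jω) = jωL/(R + jωL).
Step 3 — Numerator jωL = j·1.65; denominator R + jωL = 1170 + j1.65.
Step 4 — H = 1.989e-06 + j0.00141.
Step 5 — Magnitude: |H| = 0.00141 (-57.0 dB); phase: φ = 89.9°.

|H| = 0.00141 (-57.0 dB), φ = 89.9°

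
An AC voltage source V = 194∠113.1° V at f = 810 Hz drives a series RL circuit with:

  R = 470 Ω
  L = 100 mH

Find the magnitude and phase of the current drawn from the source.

Step 1 — Angular frequency: ω = 2π·f = 2π·810 = 5089 rad/s.
Step 2 — Component impedances:
  R: Z = R = 470 Ω
  L: Z = jωL = j·5089·0.1 = 0 + j508.9 Ω
Step 3 — Series combination: Z_total = R + L = 470 + j508.9 Ω = 692.8∠47.3° Ω.
Step 4 — Source phasor: V = 194∠113.1° V = -76.11 + j178.4 V.
Step 5 — Ohm's law: I = V / Z_total = (-76.11 + j178.4) / (470 + j508.9) = 0.1147 + j0.2555 A.
Step 6 — Convert to polar: |I| = 0.28 A, ∠I = 65.8°.

I = 0.28∠65.8° A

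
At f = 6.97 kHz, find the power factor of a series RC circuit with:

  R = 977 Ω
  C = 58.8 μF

Step 1 — Angular frequency: ω = 2π·f = 2π·6970 = 4.379e+04 rad/s.
Step 2 — Component impedances:
  R: Z = R = 977 Ω
  C: Z = 1/(jωC) = -j/(ω·C) = 0 - j0.3883 Ω
Step 3 — Series combination: Z_total = R + C = 977 - j0.3883 Ω = 977∠-0.0° Ω.
Step 4 — Power factor: PF = cos(φ) = Re(Z)/|Z| = 977/977 = 1.
Step 5 — Type: Im(Z) = -0.3883 ⇒ leading (phase φ = -0.0°).

PF = 1 (leading, φ = -0.0°)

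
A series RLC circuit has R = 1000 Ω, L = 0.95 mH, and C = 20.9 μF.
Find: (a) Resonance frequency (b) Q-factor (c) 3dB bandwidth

Step 1 — Resonance: ω₀ = 1/√(LC) = 1/√(0.00095·2.09e-05) = 7097 rad/s.
Step 2 — f₀ = ω₀/(2π) = 1129 Hz.
Step 3 — Series Q: Q = ω₀L/R = 7097·0.00095/1000 = 0.006742.
Step 4 — Bandwidth: Δω = ω₀/Q = 1.053e+06 rad/s; BW = Δω/(2π) = 1.675e+05 Hz.

(a) f₀ = 1129 Hz  (b) Q = 0.006742  (c) BW = 1.675e+05 Hz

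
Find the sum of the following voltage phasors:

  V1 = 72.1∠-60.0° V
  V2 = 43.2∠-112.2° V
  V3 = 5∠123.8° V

Step 1 — Convert each phasor to rectangular form:
  V1 = 72.1·(cos(-60.0°) + j·sin(-60.0°)) = 36.05 - j62.44 V
  V2 = 43.2·(cos(-112.2°) + j·sin(-112.2°)) = -16.32 - j40 V
  V3 = 5·(cos(123.8°) + j·sin(123.8°)) = -2.781 + j4.155 V
Step 2 — Sum components: V_total = 16.95 - j98.28 V.
Step 3 — Convert to polar: |V_total| = 99.73 V, ∠V_total = -80.2°.

V_total = 99.73∠-80.2° V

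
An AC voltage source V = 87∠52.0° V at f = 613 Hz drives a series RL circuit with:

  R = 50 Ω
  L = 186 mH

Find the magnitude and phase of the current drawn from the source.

Step 1 — Angular frequency: ω = 2π·f = 2π·613 = 3852 rad/s.
Step 2 — Component impedances:
  R: Z = R = 50 Ω
  L: Z = jωL = j·3852·0.186 = 0 + j716.4 Ω
Step 3 — Series combination: Z_total = R + L = 50 + j716.4 Ω = 718.1∠86.0° Ω.
Step 4 — Source phasor: V = 87∠52.0° V = 53.56 + j68.56 V.
Step 5 — Ohm's law: I = V / Z_total = (53.56 + j68.56) / (50 + j716.4) = 0.1004 - j0.06776 A.
Step 6 — Convert to polar: |I| = 0.1211 A, ∠I = -34.0°.

I = 0.1211∠-34.0° A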